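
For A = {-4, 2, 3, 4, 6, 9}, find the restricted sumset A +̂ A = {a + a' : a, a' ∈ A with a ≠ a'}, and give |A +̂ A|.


Restricted sumset: A +̂ A = {a + a' : a ∈ A, a' ∈ A, a ≠ a'}.
Equivalently, take A + A and drop any sum 2a that is achievable ONLY as a + a for a ∈ A (i.e. sums representable only with equal summands).
Enumerate pairs (a, a') with a < a' (symmetric, so each unordered pair gives one sum; this covers all a ≠ a'):
  -4 + 2 = -2
  -4 + 3 = -1
  -4 + 4 = 0
  -4 + 6 = 2
  -4 + 9 = 5
  2 + 3 = 5
  2 + 4 = 6
  2 + 6 = 8
  2 + 9 = 11
  3 + 4 = 7
  3 + 6 = 9
  3 + 9 = 12
  4 + 6 = 10
  4 + 9 = 13
  6 + 9 = 15
Collected distinct sums: {-2, -1, 0, 2, 5, 6, 7, 8, 9, 10, 11, 12, 13, 15}
|A +̂ A| = 14
(Reference bound: |A +̂ A| ≥ 2|A| - 3 for |A| ≥ 2, with |A| = 6 giving ≥ 9.)

|A +̂ A| = 14


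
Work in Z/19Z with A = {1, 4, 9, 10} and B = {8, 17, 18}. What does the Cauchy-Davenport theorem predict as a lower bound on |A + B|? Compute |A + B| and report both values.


Cauchy-Davenport: |A + B| ≥ min(p, |A| + |B| - 1) for A, B nonempty in Z/pZ.
|A| = 4, |B| = 3, p = 19.
CD lower bound = min(19, 4 + 3 - 1) = min(19, 6) = 6.
Compute A + B mod 19 directly:
a = 1: 1+8=9, 1+17=18, 1+18=0
a = 4: 4+8=12, 4+17=2, 4+18=3
a = 9: 9+8=17, 9+17=7, 9+18=8
a = 10: 10+8=18, 10+17=8, 10+18=9
A + B = {0, 2, 3, 7, 8, 9, 12, 17, 18}, so |A + B| = 9.
Verify: 9 ≥ 6? Yes ✓.

CD lower bound = 6, actual |A + B| = 9.


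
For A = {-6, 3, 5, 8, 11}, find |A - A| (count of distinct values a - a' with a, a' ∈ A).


A - A = {a - a' : a, a' ∈ A}; |A| = 5.
Bounds: 2|A|-1 ≤ |A - A| ≤ |A|² - |A| + 1, i.e. 9 ≤ |A - A| ≤ 21.
Note: 0 ∈ A - A always (from a - a). The set is symmetric: if d ∈ A - A then -d ∈ A - A.
Enumerate nonzero differences d = a - a' with a > a' (then include -d):
Positive differences: {2, 3, 5, 6, 8, 9, 11, 14, 17}
Full difference set: {0} ∪ (positive diffs) ∪ (negative diffs).
|A - A| = 1 + 2·9 = 19 (matches direct enumeration: 19).

|A - A| = 19


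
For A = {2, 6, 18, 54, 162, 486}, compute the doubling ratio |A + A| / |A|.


|A| = 6.
Compute A + A by enumerating all 36 pairs.
A + A = {4, 8, 12, 20, 24, 36, 56, 60, 72, 108, 164, 168, 180, 216, 324, 488, 492, 504, 540, 648, 972}, so |A + A| = 21.
K = |A + A| / |A| = 21/6 = 7/2 ≈ 3.5000.
Reference: AP of size 6 gives K = 11/6 ≈ 1.8333; a fully generic set of size 6 gives K ≈ 3.5000.

|A| = 6, |A + A| = 21, K = 21/6 = 7/2.


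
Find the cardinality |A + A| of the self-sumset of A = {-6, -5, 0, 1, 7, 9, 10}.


A + A = {a + a' : a, a' ∈ A}; |A| = 7.
General bounds: 2|A| - 1 ≤ |A + A| ≤ |A|(|A|+1)/2, i.e. 13 ≤ |A + A| ≤ 28.
Lower bound 2|A|-1 is attained iff A is an arithmetic progression.
Enumerate sums a + a' for a ≤ a' (symmetric, so this suffices):
a = -6: -6+-6=-12, -6+-5=-11, -6+0=-6, -6+1=-5, -6+7=1, -6+9=3, -6+10=4
a = -5: -5+-5=-10, -5+0=-5, -5+1=-4, -5+7=2, -5+9=4, -5+10=5
a = 0: 0+0=0, 0+1=1, 0+7=7, 0+9=9, 0+10=10
a = 1: 1+1=2, 1+7=8, 1+9=10, 1+10=11
a = 7: 7+7=14, 7+9=16, 7+10=17
a = 9: 9+9=18, 9+10=19
a = 10: 10+10=20
Distinct sums: {-12, -11, -10, -6, -5, -4, 0, 1, 2, 3, 4, 5, 7, 8, 9, 10, 11, 14, 16, 17, 18, 19, 20}
|A + A| = 23

|A + A| = 23


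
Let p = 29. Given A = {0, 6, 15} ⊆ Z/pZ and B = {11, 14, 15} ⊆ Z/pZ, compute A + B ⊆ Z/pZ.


Work in Z/29Z: reduce every sum a + b modulo 29.
Enumerate all 9 pairs:
a = 0: 0+11=11, 0+14=14, 0+15=15
a = 6: 6+11=17, 6+14=20, 6+15=21
a = 15: 15+11=26, 15+14=0, 15+15=1
Distinct residues collected: {0, 1, 11, 14, 15, 17, 20, 21, 26}
|A + B| = 9 (out of 29 total residues).

A + B = {0, 1, 11, 14, 15, 17, 20, 21, 26}


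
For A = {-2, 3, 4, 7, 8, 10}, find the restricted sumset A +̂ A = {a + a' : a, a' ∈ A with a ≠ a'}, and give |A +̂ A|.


Restricted sumset: A +̂ A = {a + a' : a ∈ A, a' ∈ A, a ≠ a'}.
Equivalently, take A + A and drop any sum 2a that is achievable ONLY as a + a for a ∈ A (i.e. sums representable only with equal summands).
Enumerate pairs (a, a') with a < a' (symmetric, so each unordered pair gives one sum; this covers all a ≠ a'):
  -2 + 3 = 1
  -2 + 4 = 2
  -2 + 7 = 5
  -2 + 8 = 6
  -2 + 10 = 8
  3 + 4 = 7
  3 + 7 = 10
  3 + 8 = 11
  3 + 10 = 13
  4 + 7 = 11
  4 + 8 = 12
  4 + 10 = 14
  7 + 8 = 15
  7 + 10 = 17
  8 + 10 = 18
Collected distinct sums: {1, 2, 5, 6, 7, 8, 10, 11, 12, 13, 14, 15, 17, 18}
|A +̂ A| = 14
(Reference bound: |A +̂ A| ≥ 2|A| - 3 for |A| ≥ 2, with |A| = 6 giving ≥ 9.)

|A +̂ A| = 14


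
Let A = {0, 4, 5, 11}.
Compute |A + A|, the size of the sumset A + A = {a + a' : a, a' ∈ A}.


A + A = {a + a' : a, a' ∈ A}; |A| = 4.
General bounds: 2|A| - 1 ≤ |A + A| ≤ |A|(|A|+1)/2, i.e. 7 ≤ |A + A| ≤ 10.
Lower bound 2|A|-1 is attained iff A is an arithmetic progression.
Enumerate sums a + a' for a ≤ a' (symmetric, so this suffices):
a = 0: 0+0=0, 0+4=4, 0+5=5, 0+11=11
a = 4: 4+4=8, 4+5=9, 4+11=15
a = 5: 5+5=10, 5+11=16
a = 11: 11+11=22
Distinct sums: {0, 4, 5, 8, 9, 10, 11, 15, 16, 22}
|A + A| = 10

|A + A| = 10


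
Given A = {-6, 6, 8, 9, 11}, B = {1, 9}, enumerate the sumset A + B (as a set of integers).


A + B = {a + b : a ∈ A, b ∈ B}.
Enumerate all |A|·|B| = 5·2 = 10 pairs (a, b) and collect distinct sums.
a = -6: -6+1=-5, -6+9=3
a = 6: 6+1=7, 6+9=15
a = 8: 8+1=9, 8+9=17
a = 9: 9+1=10, 9+9=18
a = 11: 11+1=12, 11+9=20
Collecting distinct sums: A + B = {-5, 3, 7, 9, 10, 12, 15, 17, 18, 20}
|A + B| = 10

A + B = {-5, 3, 7, 9, 10, 12, 15, 17, 18, 20}


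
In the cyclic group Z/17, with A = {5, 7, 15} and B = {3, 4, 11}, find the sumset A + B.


Work in Z/17Z: reduce every sum a + b modulo 17.
Enumerate all 9 pairs:
a = 5: 5+3=8, 5+4=9, 5+11=16
a = 7: 7+3=10, 7+4=11, 7+11=1
a = 15: 15+3=1, 15+4=2, 15+11=9
Distinct residues collected: {1, 2, 8, 9, 10, 11, 16}
|A + B| = 7 (out of 17 total residues).

A + B = {1, 2, 8, 9, 10, 11, 16}


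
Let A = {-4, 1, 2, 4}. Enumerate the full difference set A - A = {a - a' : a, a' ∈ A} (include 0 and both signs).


A - A = {a - a' : a, a' ∈ A}.
Compute a - a' for each ordered pair (a, a'):
a = -4: -4--4=0, -4-1=-5, -4-2=-6, -4-4=-8
a = 1: 1--4=5, 1-1=0, 1-2=-1, 1-4=-3
a = 2: 2--4=6, 2-1=1, 2-2=0, 2-4=-2
a = 4: 4--4=8, 4-1=3, 4-2=2, 4-4=0
Collecting distinct values (and noting 0 appears from a-a):
A - A = {-8, -6, -5, -3, -2, -1, 0, 1, 2, 3, 5, 6, 8}
|A - A| = 13

A - A = {-8, -6, -5, -3, -2, -1, 0, 1, 2, 3, 5, 6, 8}


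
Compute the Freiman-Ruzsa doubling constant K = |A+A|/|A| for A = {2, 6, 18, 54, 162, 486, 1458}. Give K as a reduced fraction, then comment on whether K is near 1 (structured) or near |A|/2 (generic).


|A| = 7.
Compute A + A by enumerating all 49 pairs.
A + A = {4, 8, 12, 20, 24, 36, 56, 60, 72, 108, 164, 168, 180, 216, 324, 488, 492, 504, 540, 648, 972, 1460, 1464, 1476, 1512, 1620, 1944, 2916}, so |A + A| = 28.
K = |A + A| / |A| = 28/7 = 4/1 ≈ 4.0000.
Reference: AP of size 7 gives K = 13/7 ≈ 1.8571; a fully generic set of size 7 gives K ≈ 4.0000.

|A| = 7, |A + A| = 28, K = 28/7 = 4/1.


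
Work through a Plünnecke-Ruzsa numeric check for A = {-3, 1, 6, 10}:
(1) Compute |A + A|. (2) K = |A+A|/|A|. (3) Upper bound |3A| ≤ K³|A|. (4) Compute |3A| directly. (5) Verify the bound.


|A| = 4.
Step 1: Compute A + A by enumerating all 16 pairs.
A + A = {-6, -2, 2, 3, 7, 11, 12, 16, 20}, so |A + A| = 9.
Step 2: Doubling constant K = |A + A|/|A| = 9/4 = 9/4 ≈ 2.2500.
Step 3: Plünnecke-Ruzsa gives |3A| ≤ K³·|A| = (2.2500)³ · 4 ≈ 45.5625.
Step 4: Compute 3A = A + A + A directly by enumerating all triples (a,b,c) ∈ A³; |3A| = 16.
Step 5: Check 16 ≤ 45.5625? Yes ✓.

K = 9/4, Plünnecke-Ruzsa bound K³|A| ≈ 45.5625, |3A| = 16, inequality holds.


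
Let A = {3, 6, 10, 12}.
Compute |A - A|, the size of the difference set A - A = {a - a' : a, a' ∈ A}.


A - A = {a - a' : a, a' ∈ A}; |A| = 4.
Bounds: 2|A|-1 ≤ |A - A| ≤ |A|² - |A| + 1, i.e. 7 ≤ |A - A| ≤ 13.
Note: 0 ∈ A - A always (from a - a). The set is symmetric: if d ∈ A - A then -d ∈ A - A.
Enumerate nonzero differences d = a - a' with a > a' (then include -d):
Positive differences: {2, 3, 4, 6, 7, 9}
Full difference set: {0} ∪ (positive diffs) ∪ (negative diffs).
|A - A| = 1 + 2·6 = 13 (matches direct enumeration: 13).

|A - A| = 13


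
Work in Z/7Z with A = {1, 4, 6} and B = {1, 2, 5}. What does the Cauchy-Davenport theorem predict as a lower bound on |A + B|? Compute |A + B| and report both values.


Cauchy-Davenport: |A + B| ≥ min(p, |A| + |B| - 1) for A, B nonempty in Z/pZ.
|A| = 3, |B| = 3, p = 7.
CD lower bound = min(7, 3 + 3 - 1) = min(7, 5) = 5.
Compute A + B mod 7 directly:
a = 1: 1+1=2, 1+2=3, 1+5=6
a = 4: 4+1=5, 4+2=6, 4+5=2
a = 6: 6+1=0, 6+2=1, 6+5=4
A + B = {0, 1, 2, 3, 4, 5, 6}, so |A + B| = 7.
Verify: 7 ≥ 5? Yes ✓.

CD lower bound = 5, actual |A + B| = 7.


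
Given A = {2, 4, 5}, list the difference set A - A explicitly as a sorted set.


A - A = {a - a' : a, a' ∈ A}.
Compute a - a' for each ordered pair (a, a'):
a = 2: 2-2=0, 2-4=-2, 2-5=-3
a = 4: 4-2=2, 4-4=0, 4-5=-1
a = 5: 5-2=3, 5-4=1, 5-5=0
Collecting distinct values (and noting 0 appears from a-a):
A - A = {-3, -2, -1, 0, 1, 2, 3}
|A - A| = 7

A - A = {-3, -2, -1, 0, 1, 2, 3}


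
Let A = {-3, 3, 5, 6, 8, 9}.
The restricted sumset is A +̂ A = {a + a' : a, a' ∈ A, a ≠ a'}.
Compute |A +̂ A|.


Restricted sumset: A +̂ A = {a + a' : a ∈ A, a' ∈ A, a ≠ a'}.
Equivalently, take A + A and drop any sum 2a that is achievable ONLY as a + a for a ∈ A (i.e. sums representable only with equal summands).
Enumerate pairs (a, a') with a < a' (symmetric, so each unordered pair gives one sum; this covers all a ≠ a'):
  -3 + 3 = 0
  -3 + 5 = 2
  -3 + 6 = 3
  -3 + 8 = 5
  -3 + 9 = 6
  3 + 5 = 8
  3 + 6 = 9
  3 + 8 = 11
  3 + 9 = 12
  5 + 6 = 11
  5 + 8 = 13
  5 + 9 = 14
  6 + 8 = 14
  6 + 9 = 15
  8 + 9 = 17
Collected distinct sums: {0, 2, 3, 5, 6, 8, 9, 11, 12, 13, 14, 15, 17}
|A +̂ A| = 13
(Reference bound: |A +̂ A| ≥ 2|A| - 3 for |A| ≥ 2, with |A| = 6 giving ≥ 9.)

|A +̂ A| = 13


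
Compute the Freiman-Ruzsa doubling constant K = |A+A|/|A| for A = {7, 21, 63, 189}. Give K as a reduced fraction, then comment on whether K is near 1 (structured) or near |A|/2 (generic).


|A| = 4.
Compute A + A by enumerating all 16 pairs.
A + A = {14, 28, 42, 70, 84, 126, 196, 210, 252, 378}, so |A + A| = 10.
K = |A + A| / |A| = 10/4 = 5/2 ≈ 2.5000.
Reference: AP of size 4 gives K = 7/4 ≈ 1.7500; a fully generic set of size 4 gives K ≈ 2.5000.

|A| = 4, |A + A| = 10, K = 10/4 = 5/2.


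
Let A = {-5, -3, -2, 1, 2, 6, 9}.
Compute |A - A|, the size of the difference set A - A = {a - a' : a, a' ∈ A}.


A - A = {a - a' : a, a' ∈ A}; |A| = 7.
Bounds: 2|A|-1 ≤ |A - A| ≤ |A|² - |A| + 1, i.e. 13 ≤ |A - A| ≤ 43.
Note: 0 ∈ A - A always (from a - a). The set is symmetric: if d ∈ A - A then -d ∈ A - A.
Enumerate nonzero differences d = a - a' with a > a' (then include -d):
Positive differences: {1, 2, 3, 4, 5, 6, 7, 8, 9, 11, 12, 14}
Full difference set: {0} ∪ (positive diffs) ∪ (negative diffs).
|A - A| = 1 + 2·12 = 25 (matches direct enumeration: 25).

|A - A| = 25


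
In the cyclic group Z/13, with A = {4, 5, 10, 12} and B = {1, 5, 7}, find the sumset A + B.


Work in Z/13Z: reduce every sum a + b modulo 13.
Enumerate all 12 pairs:
a = 4: 4+1=5, 4+5=9, 4+7=11
a = 5: 5+1=6, 5+5=10, 5+7=12
a = 10: 10+1=11, 10+5=2, 10+7=4
a = 12: 12+1=0, 12+5=4, 12+7=6
Distinct residues collected: {0, 2, 4, 5, 6, 9, 10, 11, 12}
|A + B| = 9 (out of 13 total residues).

A + B = {0, 2, 4, 5, 6, 9, 10, 11, 12}


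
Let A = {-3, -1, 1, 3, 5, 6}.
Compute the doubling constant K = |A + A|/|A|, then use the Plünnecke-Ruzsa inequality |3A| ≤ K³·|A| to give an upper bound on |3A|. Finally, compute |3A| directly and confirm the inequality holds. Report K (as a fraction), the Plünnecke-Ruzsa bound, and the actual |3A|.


|A| = 6.
Step 1: Compute A + A by enumerating all 36 pairs.
A + A = {-6, -4, -2, 0, 2, 3, 4, 5, 6, 7, 8, 9, 10, 11, 12}, so |A + A| = 15.
Step 2: Doubling constant K = |A + A|/|A| = 15/6 = 15/6 ≈ 2.5000.
Step 3: Plünnecke-Ruzsa gives |3A| ≤ K³·|A| = (2.5000)³ · 6 ≈ 93.7500.
Step 4: Compute 3A = A + A + A directly by enumerating all triples (a,b,c) ∈ A³; |3A| = 24.
Step 5: Check 24 ≤ 93.7500? Yes ✓.

K = 15/6, Plünnecke-Ruzsa bound K³|A| ≈ 93.7500, |3A| = 24, inequality holds.


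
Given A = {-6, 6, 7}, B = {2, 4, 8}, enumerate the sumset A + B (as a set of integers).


A + B = {a + b : a ∈ A, b ∈ B}.
Enumerate all |A|·|B| = 3·3 = 9 pairs (a, b) and collect distinct sums.
a = -6: -6+2=-4, -6+4=-2, -6+8=2
a = 6: 6+2=8, 6+4=10, 6+8=14
a = 7: 7+2=9, 7+4=11, 7+8=15
Collecting distinct sums: A + B = {-4, -2, 2, 8, 9, 10, 11, 14, 15}
|A + B| = 9

A + B = {-4, -2, 2, 8, 9, 10, 11, 14, 15}


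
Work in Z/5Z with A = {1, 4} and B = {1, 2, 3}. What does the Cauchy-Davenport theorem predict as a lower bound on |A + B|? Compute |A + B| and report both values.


Cauchy-Davenport: |A + B| ≥ min(p, |A| + |B| - 1) for A, B nonempty in Z/pZ.
|A| = 2, |B| = 3, p = 5.
CD lower bound = min(5, 2 + 3 - 1) = min(5, 4) = 4.
Compute A + B mod 5 directly:
a = 1: 1+1=2, 1+2=3, 1+3=4
a = 4: 4+1=0, 4+2=1, 4+3=2
A + B = {0, 1, 2, 3, 4}, so |A + B| = 5.
Verify: 5 ≥ 4? Yes ✓.

CD lower bound = 4, actual |A + B| = 5.


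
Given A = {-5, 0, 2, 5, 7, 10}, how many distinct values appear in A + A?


A + A = {a + a' : a, a' ∈ A}; |A| = 6.
General bounds: 2|A| - 1 ≤ |A + A| ≤ |A|(|A|+1)/2, i.e. 11 ≤ |A + A| ≤ 21.
Lower bound 2|A|-1 is attained iff A is an arithmetic progression.
Enumerate sums a + a' for a ≤ a' (symmetric, so this suffices):
a = -5: -5+-5=-10, -5+0=-5, -5+2=-3, -5+5=0, -5+7=2, -5+10=5
a = 0: 0+0=0, 0+2=2, 0+5=5, 0+7=7, 0+10=10
a = 2: 2+2=4, 2+5=7, 2+7=9, 2+10=12
a = 5: 5+5=10, 5+7=12, 5+10=15
a = 7: 7+7=14, 7+10=17
a = 10: 10+10=20
Distinct sums: {-10, -5, -3, 0, 2, 4, 5, 7, 9, 10, 12, 14, 15, 17, 20}
|A + A| = 15

|A + A| = 15


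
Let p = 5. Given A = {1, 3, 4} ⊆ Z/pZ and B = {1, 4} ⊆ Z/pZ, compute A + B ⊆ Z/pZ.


Work in Z/5Z: reduce every sum a + b modulo 5.
Enumerate all 6 pairs:
a = 1: 1+1=2, 1+4=0
a = 3: 3+1=4, 3+4=2
a = 4: 4+1=0, 4+4=3
Distinct residues collected: {0, 2, 3, 4}
|A + B| = 4 (out of 5 total residues).

A + B = {0, 2, 3, 4}


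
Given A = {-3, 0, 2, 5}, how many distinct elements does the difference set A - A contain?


A - A = {a - a' : a, a' ∈ A}; |A| = 4.
Bounds: 2|A|-1 ≤ |A - A| ≤ |A|² - |A| + 1, i.e. 7 ≤ |A - A| ≤ 13.
Note: 0 ∈ A - A always (from a - a). The set is symmetric: if d ∈ A - A then -d ∈ A - A.
Enumerate nonzero differences d = a - a' with a > a' (then include -d):
Positive differences: {2, 3, 5, 8}
Full difference set: {0} ∪ (positive diffs) ∪ (negative diffs).
|A - A| = 1 + 2·4 = 9 (matches direct enumeration: 9).

|A - A| = 9


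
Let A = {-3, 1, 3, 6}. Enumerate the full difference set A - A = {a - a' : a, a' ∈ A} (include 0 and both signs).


A - A = {a - a' : a, a' ∈ A}.
Compute a - a' for each ordered pair (a, a'):
a = -3: -3--3=0, -3-1=-4, -3-3=-6, -3-6=-9
a = 1: 1--3=4, 1-1=0, 1-3=-2, 1-6=-5
a = 3: 3--3=6, 3-1=2, 3-3=0, 3-6=-3
a = 6: 6--3=9, 6-1=5, 6-3=3, 6-6=0
Collecting distinct values (and noting 0 appears from a-a):
A - A = {-9, -6, -5, -4, -3, -2, 0, 2, 3, 4, 5, 6, 9}
|A - A| = 13

A - A = {-9, -6, -5, -4, -3, -2, 0, 2, 3, 4, 5, 6, 9}


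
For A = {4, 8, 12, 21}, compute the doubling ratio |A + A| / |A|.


|A| = 4.
Compute A + A by enumerating all 16 pairs.
A + A = {8, 12, 16, 20, 24, 25, 29, 33, 42}, so |A + A| = 9.
K = |A + A| / |A| = 9/4 (already in lowest terms) ≈ 2.2500.
Reference: AP of size 4 gives K = 7/4 ≈ 1.7500; a fully generic set of size 4 gives K ≈ 2.5000.

|A| = 4, |A + A| = 9, K = 9/4.


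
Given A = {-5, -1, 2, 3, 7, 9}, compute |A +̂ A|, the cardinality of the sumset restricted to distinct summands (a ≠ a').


Restricted sumset: A +̂ A = {a + a' : a ∈ A, a' ∈ A, a ≠ a'}.
Equivalently, take A + A and drop any sum 2a that is achievable ONLY as a + a for a ∈ A (i.e. sums representable only with equal summands).
Enumerate pairs (a, a') with a < a' (symmetric, so each unordered pair gives one sum; this covers all a ≠ a'):
  -5 + -1 = -6
  -5 + 2 = -3
  -5 + 3 = -2
  -5 + 7 = 2
  -5 + 9 = 4
  -1 + 2 = 1
  -1 + 3 = 2
  -1 + 7 = 6
  -1 + 9 = 8
  2 + 3 = 5
  2 + 7 = 9
  2 + 9 = 11
  3 + 7 = 10
  3 + 9 = 12
  7 + 9 = 16
Collected distinct sums: {-6, -3, -2, 1, 2, 4, 5, 6, 8, 9, 10, 11, 12, 16}
|A +̂ A| = 14
(Reference bound: |A +̂ A| ≥ 2|A| - 3 for |A| ≥ 2, with |A| = 6 giving ≥ 9.)

|A +̂ A| = 14


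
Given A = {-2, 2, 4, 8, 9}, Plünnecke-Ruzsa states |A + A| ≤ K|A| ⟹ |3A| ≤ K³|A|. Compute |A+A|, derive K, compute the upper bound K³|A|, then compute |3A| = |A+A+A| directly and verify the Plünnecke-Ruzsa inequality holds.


|A| = 5.
Step 1: Compute A + A by enumerating all 25 pairs.
A + A = {-4, 0, 2, 4, 6, 7, 8, 10, 11, 12, 13, 16, 17, 18}, so |A + A| = 14.
Step 2: Doubling constant K = |A + A|/|A| = 14/5 = 14/5 ≈ 2.8000.
Step 3: Plünnecke-Ruzsa gives |3A| ≤ K³·|A| = (2.8000)³ · 5 ≈ 109.7600.
Step 4: Compute 3A = A + A + A directly by enumerating all triples (a,b,c) ∈ A³; |3A| = 26.
Step 5: Check 26 ≤ 109.7600? Yes ✓.

K = 14/5, Plünnecke-Ruzsa bound K³|A| ≈ 109.7600, |3A| = 26, inequality holds.


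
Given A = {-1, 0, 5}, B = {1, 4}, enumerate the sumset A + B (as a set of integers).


A + B = {a + b : a ∈ A, b ∈ B}.
Enumerate all |A|·|B| = 3·2 = 6 pairs (a, b) and collect distinct sums.
a = -1: -1+1=0, -1+4=3
a = 0: 0+1=1, 0+4=4
a = 5: 5+1=6, 5+4=9
Collecting distinct sums: A + B = {0, 1, 3, 4, 6, 9}
|A + B| = 6

A + B = {0, 1, 3, 4, 6, 9}


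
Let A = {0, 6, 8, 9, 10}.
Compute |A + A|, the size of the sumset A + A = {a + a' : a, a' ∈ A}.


A + A = {a + a' : a, a' ∈ A}; |A| = 5.
General bounds: 2|A| - 1 ≤ |A + A| ≤ |A|(|A|+1)/2, i.e. 9 ≤ |A + A| ≤ 15.
Lower bound 2|A|-1 is attained iff A is an arithmetic progression.
Enumerate sums a + a' for a ≤ a' (symmetric, so this suffices):
a = 0: 0+0=0, 0+6=6, 0+8=8, 0+9=9, 0+10=10
a = 6: 6+6=12, 6+8=14, 6+9=15, 6+10=16
a = 8: 8+8=16, 8+9=17, 8+10=18
a = 9: 9+9=18, 9+10=19
a = 10: 10+10=20
Distinct sums: {0, 6, 8, 9, 10, 12, 14, 15, 16, 17, 18, 19, 20}
|A + A| = 13

|A + A| = 13


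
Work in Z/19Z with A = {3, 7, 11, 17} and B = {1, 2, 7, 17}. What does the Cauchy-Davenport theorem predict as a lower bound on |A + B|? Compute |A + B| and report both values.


Cauchy-Davenport: |A + B| ≥ min(p, |A| + |B| - 1) for A, B nonempty in Z/pZ.
|A| = 4, |B| = 4, p = 19.
CD lower bound = min(19, 4 + 4 - 1) = min(19, 7) = 7.
Compute A + B mod 19 directly:
a = 3: 3+1=4, 3+2=5, 3+7=10, 3+17=1
a = 7: 7+1=8, 7+2=9, 7+7=14, 7+17=5
a = 11: 11+1=12, 11+2=13, 11+7=18, 11+17=9
a = 17: 17+1=18, 17+2=0, 17+7=5, 17+17=15
A + B = {0, 1, 4, 5, 8, 9, 10, 12, 13, 14, 15, 18}, so |A + B| = 12.
Verify: 12 ≥ 7? Yes ✓.

CD lower bound = 7, actual |A + B| = 12.


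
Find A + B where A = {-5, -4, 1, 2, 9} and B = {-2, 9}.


A + B = {a + b : a ∈ A, b ∈ B}.
Enumerate all |A|·|B| = 5·2 = 10 pairs (a, b) and collect distinct sums.
a = -5: -5+-2=-7, -5+9=4
a = -4: -4+-2=-6, -4+9=5
a = 1: 1+-2=-1, 1+9=10
a = 2: 2+-2=0, 2+9=11
a = 9: 9+-2=7, 9+9=18
Collecting distinct sums: A + B = {-7, -6, -1, 0, 4, 5, 7, 10, 11, 18}
|A + B| = 10

A + B = {-7, -6, -1, 0, 4, 5, 7, 10, 11, 18}


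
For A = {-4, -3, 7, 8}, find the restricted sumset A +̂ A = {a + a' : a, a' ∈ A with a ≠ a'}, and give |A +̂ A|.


Restricted sumset: A +̂ A = {a + a' : a ∈ A, a' ∈ A, a ≠ a'}.
Equivalently, take A + A and drop any sum 2a that is achievable ONLY as a + a for a ∈ A (i.e. sums representable only with equal summands).
Enumerate pairs (a, a') with a < a' (symmetric, so each unordered pair gives one sum; this covers all a ≠ a'):
  -4 + -3 = -7
  -4 + 7 = 3
  -4 + 8 = 4
  -3 + 7 = 4
  -3 + 8 = 5
  7 + 8 = 15
Collected distinct sums: {-7, 3, 4, 5, 15}
|A +̂ A| = 5
(Reference bound: |A +̂ A| ≥ 2|A| - 3 for |A| ≥ 2, with |A| = 4 giving ≥ 5.)

|A +̂ A| = 5


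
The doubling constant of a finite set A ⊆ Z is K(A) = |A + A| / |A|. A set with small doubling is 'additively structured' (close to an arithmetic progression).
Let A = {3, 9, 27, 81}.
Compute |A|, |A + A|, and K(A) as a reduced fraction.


|A| = 4.
Compute A + A by enumerating all 16 pairs.
A + A = {6, 12, 18, 30, 36, 54, 84, 90, 108, 162}, so |A + A| = 10.
K = |A + A| / |A| = 10/4 = 5/2 ≈ 2.5000.
Reference: AP of size 4 gives K = 7/4 ≈ 1.7500; a fully generic set of size 4 gives K ≈ 2.5000.

|A| = 4, |A + A| = 10, K = 10/4 = 5/2.


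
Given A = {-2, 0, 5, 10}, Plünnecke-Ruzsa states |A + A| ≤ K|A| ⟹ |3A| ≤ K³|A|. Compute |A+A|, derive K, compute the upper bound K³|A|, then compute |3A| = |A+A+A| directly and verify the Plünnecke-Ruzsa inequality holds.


|A| = 4.
Step 1: Compute A + A by enumerating all 16 pairs.
A + A = {-4, -2, 0, 3, 5, 8, 10, 15, 20}, so |A + A| = 9.
Step 2: Doubling constant K = |A + A|/|A| = 9/4 = 9/4 ≈ 2.2500.
Step 3: Plünnecke-Ruzsa gives |3A| ≤ K³·|A| = (2.2500)³ · 4 ≈ 45.5625.
Step 4: Compute 3A = A + A + A directly by enumerating all triples (a,b,c) ∈ A³; |3A| = 16.
Step 5: Check 16 ≤ 45.5625? Yes ✓.

K = 9/4, Plünnecke-Ruzsa bound K³|A| ≈ 45.5625, |3A| = 16, inequality holds.


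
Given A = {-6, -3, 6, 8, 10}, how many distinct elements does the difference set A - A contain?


A - A = {a - a' : a, a' ∈ A}; |A| = 5.
Bounds: 2|A|-1 ≤ |A - A| ≤ |A|² - |A| + 1, i.e. 9 ≤ |A - A| ≤ 21.
Note: 0 ∈ A - A always (from a - a). The set is symmetric: if d ∈ A - A then -d ∈ A - A.
Enumerate nonzero differences d = a - a' with a > a' (then include -d):
Positive differences: {2, 3, 4, 9, 11, 12, 13, 14, 16}
Full difference set: {0} ∪ (positive diffs) ∪ (negative diffs).
|A - A| = 1 + 2·9 = 19 (matches direct enumeration: 19).

|A - A| = 19


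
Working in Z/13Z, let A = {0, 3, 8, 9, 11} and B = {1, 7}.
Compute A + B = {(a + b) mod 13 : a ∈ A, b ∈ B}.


Work in Z/13Z: reduce every sum a + b modulo 13.
Enumerate all 10 pairs:
a = 0: 0+1=1, 0+7=7
a = 3: 3+1=4, 3+7=10
a = 8: 8+1=9, 8+7=2
a = 9: 9+1=10, 9+7=3
a = 11: 11+1=12, 11+7=5
Distinct residues collected: {1, 2, 3, 4, 5, 7, 9, 10, 12}
|A + B| = 9 (out of 13 total residues).

A + B = {1, 2, 3, 4, 5, 7, 9, 10, 12}


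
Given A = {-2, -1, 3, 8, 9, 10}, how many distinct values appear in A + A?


A + A = {a + a' : a, a' ∈ A}; |A| = 6.
General bounds: 2|A| - 1 ≤ |A + A| ≤ |A|(|A|+1)/2, i.e. 11 ≤ |A + A| ≤ 21.
Lower bound 2|A|-1 is attained iff A is an arithmetic progression.
Enumerate sums a + a' for a ≤ a' (symmetric, so this suffices):
a = -2: -2+-2=-4, -2+-1=-3, -2+3=1, -2+8=6, -2+9=7, -2+10=8
a = -1: -1+-1=-2, -1+3=2, -1+8=7, -1+9=8, -1+10=9
a = 3: 3+3=6, 3+8=11, 3+9=12, 3+10=13
a = 8: 8+8=16, 8+9=17, 8+10=18
a = 9: 9+9=18, 9+10=19
a = 10: 10+10=20
Distinct sums: {-4, -3, -2, 1, 2, 6, 7, 8, 9, 11, 12, 13, 16, 17, 18, 19, 20}
|A + A| = 17

|A + A| = 17


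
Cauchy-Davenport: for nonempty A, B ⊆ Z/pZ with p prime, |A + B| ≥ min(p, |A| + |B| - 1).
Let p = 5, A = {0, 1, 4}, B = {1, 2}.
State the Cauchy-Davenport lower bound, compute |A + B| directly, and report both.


Cauchy-Davenport: |A + B| ≥ min(p, |A| + |B| - 1) for A, B nonempty in Z/pZ.
|A| = 3, |B| = 2, p = 5.
CD lower bound = min(5, 3 + 2 - 1) = min(5, 4) = 4.
Compute A + B mod 5 directly:
a = 0: 0+1=1, 0+2=2
a = 1: 1+1=2, 1+2=3
a = 4: 4+1=0, 4+2=1
A + B = {0, 1, 2, 3}, so |A + B| = 4.
Verify: 4 ≥ 4? Yes ✓.

CD lower bound = 4, actual |A + B| = 4.


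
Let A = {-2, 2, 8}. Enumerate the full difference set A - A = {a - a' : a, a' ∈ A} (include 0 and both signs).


A - A = {a - a' : a, a' ∈ A}.
Compute a - a' for each ordered pair (a, a'):
a = -2: -2--2=0, -2-2=-4, -2-8=-10
a = 2: 2--2=4, 2-2=0, 2-8=-6
a = 8: 8--2=10, 8-2=6, 8-8=0
Collecting distinct values (and noting 0 appears from a-a):
A - A = {-10, -6, -4, 0, 4, 6, 10}
|A - A| = 7

A - A = {-10, -6, -4, 0, 4, 6, 10}


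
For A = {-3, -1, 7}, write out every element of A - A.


A - A = {a - a' : a, a' ∈ A}.
Compute a - a' for each ordered pair (a, a'):
a = -3: -3--3=0, -3--1=-2, -3-7=-10
a = -1: -1--3=2, -1--1=0, -1-7=-8
a = 7: 7--3=10, 7--1=8, 7-7=0
Collecting distinct values (and noting 0 appears from a-a):
A - A = {-10, -8, -2, 0, 2, 8, 10}
|A - A| = 7

A - A = {-10, -8, -2, 0, 2, 8, 10}


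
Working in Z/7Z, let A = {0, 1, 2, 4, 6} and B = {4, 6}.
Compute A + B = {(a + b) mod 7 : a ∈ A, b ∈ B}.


Work in Z/7Z: reduce every sum a + b modulo 7.
Enumerate all 10 pairs:
a = 0: 0+4=4, 0+6=6
a = 1: 1+4=5, 1+6=0
a = 2: 2+4=6, 2+6=1
a = 4: 4+4=1, 4+6=3
a = 6: 6+4=3, 6+6=5
Distinct residues collected: {0, 1, 3, 4, 5, 6}
|A + B| = 6 (out of 7 total residues).

A + B = {0, 1, 3, 4, 5, 6}


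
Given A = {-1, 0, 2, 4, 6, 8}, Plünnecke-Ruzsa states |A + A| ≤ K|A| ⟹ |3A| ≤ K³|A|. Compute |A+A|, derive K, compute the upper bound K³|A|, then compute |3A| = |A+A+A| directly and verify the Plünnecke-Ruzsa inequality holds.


|A| = 6.
Step 1: Compute A + A by enumerating all 36 pairs.
A + A = {-2, -1, 0, 1, 2, 3, 4, 5, 6, 7, 8, 10, 12, 14, 16}, so |A + A| = 15.
Step 2: Doubling constant K = |A + A|/|A| = 15/6 = 15/6 ≈ 2.5000.
Step 3: Plünnecke-Ruzsa gives |3A| ≤ K³·|A| = (2.5000)³ · 6 ≈ 93.7500.
Step 4: Compute 3A = A + A + A directly by enumerating all triples (a,b,c) ∈ A³; |3A| = 24.
Step 5: Check 24 ≤ 93.7500? Yes ✓.

K = 15/6, Plünnecke-Ruzsa bound K³|A| ≈ 93.7500, |3A| = 24, inequality holds.


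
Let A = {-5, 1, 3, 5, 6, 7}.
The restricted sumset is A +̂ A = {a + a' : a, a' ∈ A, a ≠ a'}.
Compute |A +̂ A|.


Restricted sumset: A +̂ A = {a + a' : a ∈ A, a' ∈ A, a ≠ a'}.
Equivalently, take A + A and drop any sum 2a that is achievable ONLY as a + a for a ∈ A (i.e. sums representable only with equal summands).
Enumerate pairs (a, a') with a < a' (symmetric, so each unordered pair gives one sum; this covers all a ≠ a'):
  -5 + 1 = -4
  -5 + 3 = -2
  -5 + 5 = 0
  -5 + 6 = 1
  -5 + 7 = 2
  1 + 3 = 4
  1 + 5 = 6
  1 + 6 = 7
  1 + 7 = 8
  3 + 5 = 8
  3 + 6 = 9
  3 + 7 = 10
  5 + 6 = 11
  5 + 7 = 12
  6 + 7 = 13
Collected distinct sums: {-4, -2, 0, 1, 2, 4, 6, 7, 8, 9, 10, 11, 12, 13}
|A +̂ A| = 14
(Reference bound: |A +̂ A| ≥ 2|A| - 3 for |A| ≥ 2, with |A| = 6 giving ≥ 9.)

|A +̂ A| = 14


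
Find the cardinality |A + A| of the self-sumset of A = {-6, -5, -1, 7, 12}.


A + A = {a + a' : a, a' ∈ A}; |A| = 5.
General bounds: 2|A| - 1 ≤ |A + A| ≤ |A|(|A|+1)/2, i.e. 9 ≤ |A + A| ≤ 15.
Lower bound 2|A|-1 is attained iff A is an arithmetic progression.
Enumerate sums a + a' for a ≤ a' (symmetric, so this suffices):
a = -6: -6+-6=-12, -6+-5=-11, -6+-1=-7, -6+7=1, -6+12=6
a = -5: -5+-5=-10, -5+-1=-6, -5+7=2, -5+12=7
a = -1: -1+-1=-2, -1+7=6, -1+12=11
a = 7: 7+7=14, 7+12=19
a = 12: 12+12=24
Distinct sums: {-12, -11, -10, -7, -6, -2, 1, 2, 6, 7, 11, 14, 19, 24}
|A + A| = 14

|A + A| = 14


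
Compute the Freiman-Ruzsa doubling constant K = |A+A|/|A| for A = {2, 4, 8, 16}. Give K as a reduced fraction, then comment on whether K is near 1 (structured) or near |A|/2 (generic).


|A| = 4.
Compute A + A by enumerating all 16 pairs.
A + A = {4, 6, 8, 10, 12, 16, 18, 20, 24, 32}, so |A + A| = 10.
K = |A + A| / |A| = 10/4 = 5/2 ≈ 2.5000.
Reference: AP of size 4 gives K = 7/4 ≈ 1.7500; a fully generic set of size 4 gives K ≈ 2.5000.

|A| = 4, |A + A| = 10, K = 10/4 = 5/2.


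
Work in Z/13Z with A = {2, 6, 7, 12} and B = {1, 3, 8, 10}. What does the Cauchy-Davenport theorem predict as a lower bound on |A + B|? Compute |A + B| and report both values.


Cauchy-Davenport: |A + B| ≥ min(p, |A| + |B| - 1) for A, B nonempty in Z/pZ.
|A| = 4, |B| = 4, p = 13.
CD lower bound = min(13, 4 + 4 - 1) = min(13, 7) = 7.
Compute A + B mod 13 directly:
a = 2: 2+1=3, 2+3=5, 2+8=10, 2+10=12
a = 6: 6+1=7, 6+3=9, 6+8=1, 6+10=3
a = 7: 7+1=8, 7+3=10, 7+8=2, 7+10=4
a = 12: 12+1=0, 12+3=2, 12+8=7, 12+10=9
A + B = {0, 1, 2, 3, 4, 5, 7, 8, 9, 10, 12}, so |A + B| = 11.
Verify: 11 ≥ 7? Yes ✓.

CD lower bound = 7, actual |A + B| = 11.


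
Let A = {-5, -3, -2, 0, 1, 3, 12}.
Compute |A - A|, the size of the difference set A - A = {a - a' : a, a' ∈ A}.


A - A = {a - a' : a, a' ∈ A}; |A| = 7.
Bounds: 2|A|-1 ≤ |A - A| ≤ |A|² - |A| + 1, i.e. 13 ≤ |A - A| ≤ 43.
Note: 0 ∈ A - A always (from a - a). The set is symmetric: if d ∈ A - A then -d ∈ A - A.
Enumerate nonzero differences d = a - a' with a > a' (then include -d):
Positive differences: {1, 2, 3, 4, 5, 6, 8, 9, 11, 12, 14, 15, 17}
Full difference set: {0} ∪ (positive diffs) ∪ (negative diffs).
|A - A| = 1 + 2·13 = 27 (matches direct enumeration: 27).

|A - A| = 27


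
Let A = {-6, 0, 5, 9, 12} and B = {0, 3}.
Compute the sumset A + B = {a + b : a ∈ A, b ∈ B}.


A + B = {a + b : a ∈ A, b ∈ B}.
Enumerate all |A|·|B| = 5·2 = 10 pairs (a, b) and collect distinct sums.
a = -6: -6+0=-6, -6+3=-3
a = 0: 0+0=0, 0+3=3
a = 5: 5+0=5, 5+3=8
a = 9: 9+0=9, 9+3=12
a = 12: 12+0=12, 12+3=15
Collecting distinct sums: A + B = {-6, -3, 0, 3, 5, 8, 9, 12, 15}
|A + B| = 9

A + B = {-6, -3, 0, 3, 5, 8, 9, 12, 15}


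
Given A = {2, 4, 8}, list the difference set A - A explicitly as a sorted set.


A - A = {a - a' : a, a' ∈ A}.
Compute a - a' for each ordered pair (a, a'):
a = 2: 2-2=0, 2-4=-2, 2-8=-6
a = 4: 4-2=2, 4-4=0, 4-8=-4
a = 8: 8-2=6, 8-4=4, 8-8=0
Collecting distinct values (and noting 0 appears from a-a):
A - A = {-6, -4, -2, 0, 2, 4, 6}
|A - A| = 7

A - A = {-6, -4, -2, 0, 2, 4, 6}


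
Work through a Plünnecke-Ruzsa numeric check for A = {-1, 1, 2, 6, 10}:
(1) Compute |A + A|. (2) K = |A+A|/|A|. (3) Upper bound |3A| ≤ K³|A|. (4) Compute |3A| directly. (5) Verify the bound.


|A| = 5.
Step 1: Compute A + A by enumerating all 25 pairs.
A + A = {-2, 0, 1, 2, 3, 4, 5, 7, 8, 9, 11, 12, 16, 20}, so |A + A| = 14.
Step 2: Doubling constant K = |A + A|/|A| = 14/5 = 14/5 ≈ 2.8000.
Step 3: Plünnecke-Ruzsa gives |3A| ≤ K³·|A| = (2.8000)³ · 5 ≈ 109.7600.
Step 4: Compute 3A = A + A + A directly by enumerating all triples (a,b,c) ∈ A³; |3A| = 25.
Step 5: Check 25 ≤ 109.7600? Yes ✓.

K = 14/5, Plünnecke-Ruzsa bound K³|A| ≈ 109.7600, |3A| = 25, inequality holds.


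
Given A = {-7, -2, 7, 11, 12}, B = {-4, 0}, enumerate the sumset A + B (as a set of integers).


A + B = {a + b : a ∈ A, b ∈ B}.
Enumerate all |A|·|B| = 5·2 = 10 pairs (a, b) and collect distinct sums.
a = -7: -7+-4=-11, -7+0=-7
a = -2: -2+-4=-6, -2+0=-2
a = 7: 7+-4=3, 7+0=7
a = 11: 11+-4=7, 11+0=11
a = 12: 12+-4=8, 12+0=12
Collecting distinct sums: A + B = {-11, -7, -6, -2, 3, 7, 8, 11, 12}
|A + B| = 9

A + B = {-11, -7, -6, -2, 3, 7, 8, 11, 12}


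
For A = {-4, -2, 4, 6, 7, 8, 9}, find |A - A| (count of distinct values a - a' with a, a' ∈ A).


A - A = {a - a' : a, a' ∈ A}; |A| = 7.
Bounds: 2|A|-1 ≤ |A - A| ≤ |A|² - |A| + 1, i.e. 13 ≤ |A - A| ≤ 43.
Note: 0 ∈ A - A always (from a - a). The set is symmetric: if d ∈ A - A then -d ∈ A - A.
Enumerate nonzero differences d = a - a' with a > a' (then include -d):
Positive differences: {1, 2, 3, 4, 5, 6, 8, 9, 10, 11, 12, 13}
Full difference set: {0} ∪ (positive diffs) ∪ (negative diffs).
|A - A| = 1 + 2·12 = 25 (matches direct enumeration: 25).

|A - A| = 25


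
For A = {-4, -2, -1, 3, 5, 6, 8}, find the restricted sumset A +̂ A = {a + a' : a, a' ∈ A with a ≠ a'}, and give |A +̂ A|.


Restricted sumset: A +̂ A = {a + a' : a ∈ A, a' ∈ A, a ≠ a'}.
Equivalently, take A + A and drop any sum 2a that is achievable ONLY as a + a for a ∈ A (i.e. sums representable only with equal summands).
Enumerate pairs (a, a') with a < a' (symmetric, so each unordered pair gives one sum; this covers all a ≠ a'):
  -4 + -2 = -6
  -4 + -1 = -5
  -4 + 3 = -1
  -4 + 5 = 1
  -4 + 6 = 2
  -4 + 8 = 4
  -2 + -1 = -3
  -2 + 3 = 1
  -2 + 5 = 3
  -2 + 6 = 4
  -2 + 8 = 6
  -1 + 3 = 2
  -1 + 5 = 4
  -1 + 6 = 5
  -1 + 8 = 7
  3 + 5 = 8
  3 + 6 = 9
  3 + 8 = 11
  5 + 6 = 11
  5 + 8 = 13
  6 + 8 = 14
Collected distinct sums: {-6, -5, -3, -1, 1, 2, 3, 4, 5, 6, 7, 8, 9, 11, 13, 14}
|A +̂ A| = 16
(Reference bound: |A +̂ A| ≥ 2|A| - 3 for |A| ≥ 2, with |A| = 7 giving ≥ 11.)

|A +̂ A| = 16


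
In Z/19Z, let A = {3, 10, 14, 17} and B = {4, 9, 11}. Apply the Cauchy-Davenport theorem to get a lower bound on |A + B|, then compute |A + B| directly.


Cauchy-Davenport: |A + B| ≥ min(p, |A| + |B| - 1) for A, B nonempty in Z/pZ.
|A| = 4, |B| = 3, p = 19.
CD lower bound = min(19, 4 + 3 - 1) = min(19, 6) = 6.
Compute A + B mod 19 directly:
a = 3: 3+4=7, 3+9=12, 3+11=14
a = 10: 10+4=14, 10+9=0, 10+11=2
a = 14: 14+4=18, 14+9=4, 14+11=6
a = 17: 17+4=2, 17+9=7, 17+11=9
A + B = {0, 2, 4, 6, 7, 9, 12, 14, 18}, so |A + B| = 9.
Verify: 9 ≥ 6? Yes ✓.

CD lower bound = 6, actual |A + B| = 9.


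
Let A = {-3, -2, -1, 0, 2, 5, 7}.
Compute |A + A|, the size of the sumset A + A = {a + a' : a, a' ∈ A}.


A + A = {a + a' : a, a' ∈ A}; |A| = 7.
General bounds: 2|A| - 1 ≤ |A + A| ≤ |A|(|A|+1)/2, i.e. 13 ≤ |A + A| ≤ 28.
Lower bound 2|A|-1 is attained iff A is an arithmetic progression.
Enumerate sums a + a' for a ≤ a' (symmetric, so this suffices):
a = -3: -3+-3=-6, -3+-2=-5, -3+-1=-4, -3+0=-3, -3+2=-1, -3+5=2, -3+7=4
a = -2: -2+-2=-4, -2+-1=-3, -2+0=-2, -2+2=0, -2+5=3, -2+7=5
a = -1: -1+-1=-2, -1+0=-1, -1+2=1, -1+5=4, -1+7=6
a = 0: 0+0=0, 0+2=2, 0+5=5, 0+7=7
a = 2: 2+2=4, 2+5=7, 2+7=9
a = 5: 5+5=10, 5+7=12
a = 7: 7+7=14
Distinct sums: {-6, -5, -4, -3, -2, -1, 0, 1, 2, 3, 4, 5, 6, 7, 9, 10, 12, 14}
|A + A| = 18

|A + A| = 18


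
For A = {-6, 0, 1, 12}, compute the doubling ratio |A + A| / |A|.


|A| = 4.
Compute A + A by enumerating all 16 pairs.
A + A = {-12, -6, -5, 0, 1, 2, 6, 12, 13, 24}, so |A + A| = 10.
K = |A + A| / |A| = 10/4 = 5/2 ≈ 2.5000.
Reference: AP of size 4 gives K = 7/4 ≈ 1.7500; a fully generic set of size 4 gives K ≈ 2.5000.

|A| = 4, |A + A| = 10, K = 10/4 = 5/2.


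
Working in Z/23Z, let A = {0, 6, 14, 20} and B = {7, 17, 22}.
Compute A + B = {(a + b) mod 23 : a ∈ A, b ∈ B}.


Work in Z/23Z: reduce every sum a + b modulo 23.
Enumerate all 12 pairs:
a = 0: 0+7=7, 0+17=17, 0+22=22
a = 6: 6+7=13, 6+17=0, 6+22=5
a = 14: 14+7=21, 14+17=8, 14+22=13
a = 20: 20+7=4, 20+17=14, 20+22=19
Distinct residues collected: {0, 4, 5, 7, 8, 13, 14, 17, 19, 21, 22}
|A + B| = 11 (out of 23 total residues).

A + B = {0, 4, 5, 7, 8, 13, 14, 17, 19, 21, 22}


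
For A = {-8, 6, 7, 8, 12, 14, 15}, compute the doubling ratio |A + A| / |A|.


|A| = 7.
Compute A + A by enumerating all 49 pairs.
A + A = {-16, -2, -1, 0, 4, 6, 7, 12, 13, 14, 15, 16, 18, 19, 20, 21, 22, 23, 24, 26, 27, 28, 29, 30}, so |A + A| = 24.
K = |A + A| / |A| = 24/7 (already in lowest terms) ≈ 3.4286.
Reference: AP of size 7 gives K = 13/7 ≈ 1.8571; a fully generic set of size 7 gives K ≈ 4.0000.

|A| = 7, |A + A| = 24, K = 24/7.


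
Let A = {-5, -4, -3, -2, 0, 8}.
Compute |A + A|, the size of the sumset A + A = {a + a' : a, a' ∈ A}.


A + A = {a + a' : a, a' ∈ A}; |A| = 6.
General bounds: 2|A| - 1 ≤ |A + A| ≤ |A|(|A|+1)/2, i.e. 11 ≤ |A + A| ≤ 21.
Lower bound 2|A|-1 is attained iff A is an arithmetic progression.
Enumerate sums a + a' for a ≤ a' (symmetric, so this suffices):
a = -5: -5+-5=-10, -5+-4=-9, -5+-3=-8, -5+-2=-7, -5+0=-5, -5+8=3
a = -4: -4+-4=-8, -4+-3=-7, -4+-2=-6, -4+0=-4, -4+8=4
a = -3: -3+-3=-6, -3+-2=-5, -3+0=-3, -3+8=5
a = -2: -2+-2=-4, -2+0=-2, -2+8=6
a = 0: 0+0=0, 0+8=8
a = 8: 8+8=16
Distinct sums: {-10, -9, -8, -7, -6, -5, -4, -3, -2, 0, 3, 4, 5, 6, 8, 16}
|A + A| = 16

|A + A| = 16


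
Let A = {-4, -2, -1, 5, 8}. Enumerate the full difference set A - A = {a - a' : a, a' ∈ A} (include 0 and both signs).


A - A = {a - a' : a, a' ∈ A}.
Compute a - a' for each ordered pair (a, a'):
a = -4: -4--4=0, -4--2=-2, -4--1=-3, -4-5=-9, -4-8=-12
a = -2: -2--4=2, -2--2=0, -2--1=-1, -2-5=-7, -2-8=-10
a = -1: -1--4=3, -1--2=1, -1--1=0, -1-5=-6, -1-8=-9
a = 5: 5--4=9, 5--2=7, 5--1=6, 5-5=0, 5-8=-3
a = 8: 8--4=12, 8--2=10, 8--1=9, 8-5=3, 8-8=0
Collecting distinct values (and noting 0 appears from a-a):
A - A = {-12, -10, -9, -7, -6, -3, -2, -1, 0, 1, 2, 3, 6, 7, 9, 10, 12}
|A - A| = 17

A - A = {-12, -10, -9, -7, -6, -3, -2, -1, 0, 1, 2, 3, 6, 7, 9, 10, 12}


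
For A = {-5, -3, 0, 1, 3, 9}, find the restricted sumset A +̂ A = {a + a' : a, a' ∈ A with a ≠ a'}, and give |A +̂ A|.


Restricted sumset: A +̂ A = {a + a' : a ∈ A, a' ∈ A, a ≠ a'}.
Equivalently, take A + A and drop any sum 2a that is achievable ONLY as a + a for a ∈ A (i.e. sums representable only with equal summands).
Enumerate pairs (a, a') with a < a' (symmetric, so each unordered pair gives one sum; this covers all a ≠ a'):
  -5 + -3 = -8
  -5 + 0 = -5
  -5 + 1 = -4
  -5 + 3 = -2
  -5 + 9 = 4
  -3 + 0 = -3
  -3 + 1 = -2
  -3 + 3 = 0
  -3 + 9 = 6
  0 + 1 = 1
  0 + 3 = 3
  0 + 9 = 9
  1 + 3 = 4
  1 + 9 = 10
  3 + 9 = 12
Collected distinct sums: {-8, -5, -4, -3, -2, 0, 1, 3, 4, 6, 9, 10, 12}
|A +̂ A| = 13
(Reference bound: |A +̂ A| ≥ 2|A| - 3 for |A| ≥ 2, with |A| = 6 giving ≥ 9.)

|A +̂ A| = 13


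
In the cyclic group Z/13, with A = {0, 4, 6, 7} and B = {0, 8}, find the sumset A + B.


Work in Z/13Z: reduce every sum a + b modulo 13.
Enumerate all 8 pairs:
a = 0: 0+0=0, 0+8=8
a = 4: 4+0=4, 4+8=12
a = 6: 6+0=6, 6+8=1
a = 7: 7+0=7, 7+8=2
Distinct residues collected: {0, 1, 2, 4, 6, 7, 8, 12}
|A + B| = 8 (out of 13 total residues).

A + B = {0, 1, 2, 4, 6, 7, 8, 12}


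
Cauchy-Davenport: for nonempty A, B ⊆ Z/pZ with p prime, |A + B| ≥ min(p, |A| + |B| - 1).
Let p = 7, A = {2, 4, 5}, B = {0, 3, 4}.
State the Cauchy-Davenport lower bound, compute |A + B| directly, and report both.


Cauchy-Davenport: |A + B| ≥ min(p, |A| + |B| - 1) for A, B nonempty in Z/pZ.
|A| = 3, |B| = 3, p = 7.
CD lower bound = min(7, 3 + 3 - 1) = min(7, 5) = 5.
Compute A + B mod 7 directly:
a = 2: 2+0=2, 2+3=5, 2+4=6
a = 4: 4+0=4, 4+3=0, 4+4=1
a = 5: 5+0=5, 5+3=1, 5+4=2
A + B = {0, 1, 2, 4, 5, 6}, so |A + B| = 6.
Verify: 6 ≥ 5? Yes ✓.

CD lower bound = 5, actual |A + B| = 6.


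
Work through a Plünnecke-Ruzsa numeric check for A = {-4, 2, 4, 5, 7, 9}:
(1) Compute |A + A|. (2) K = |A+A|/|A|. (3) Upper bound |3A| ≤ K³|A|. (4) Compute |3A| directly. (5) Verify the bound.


|A| = 6.
Step 1: Compute A + A by enumerating all 36 pairs.
A + A = {-8, -2, 0, 1, 3, 4, 5, 6, 7, 8, 9, 10, 11, 12, 13, 14, 16, 18}, so |A + A| = 18.
Step 2: Doubling constant K = |A + A|/|A| = 18/6 = 18/6 ≈ 3.0000.
Step 3: Plünnecke-Ruzsa gives |3A| ≤ K³·|A| = (3.0000)³ · 6 ≈ 162.0000.
Step 4: Compute 3A = A + A + A directly by enumerating all triples (a,b,c) ∈ A³; |3A| = 31.
Step 5: Check 31 ≤ 162.0000? Yes ✓.

K = 18/6, Plünnecke-Ruzsa bound K³|A| ≈ 162.0000, |3A| = 31, inequality holds.


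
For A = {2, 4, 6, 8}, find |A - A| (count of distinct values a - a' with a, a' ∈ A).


A - A = {a - a' : a, a' ∈ A}; |A| = 4.
Bounds: 2|A|-1 ≤ |A - A| ≤ |A|² - |A| + 1, i.e. 7 ≤ |A - A| ≤ 13.
Note: 0 ∈ A - A always (from a - a). The set is symmetric: if d ∈ A - A then -d ∈ A - A.
Enumerate nonzero differences d = a - a' with a > a' (then include -d):
Positive differences: {2, 4, 6}
Full difference set: {0} ∪ (positive diffs) ∪ (negative diffs).
|A - A| = 1 + 2·3 = 7 (matches direct enumeration: 7).

|A - A| = 7


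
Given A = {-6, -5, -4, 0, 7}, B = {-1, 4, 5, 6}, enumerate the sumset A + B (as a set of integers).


A + B = {a + b : a ∈ A, b ∈ B}.
Enumerate all |A|·|B| = 5·4 = 20 pairs (a, b) and collect distinct sums.
a = -6: -6+-1=-7, -6+4=-2, -6+5=-1, -6+6=0
a = -5: -5+-1=-6, -5+4=-1, -5+5=0, -5+6=1
a = -4: -4+-1=-5, -4+4=0, -4+5=1, -4+6=2
a = 0: 0+-1=-1, 0+4=4, 0+5=5, 0+6=6
a = 7: 7+-1=6, 7+4=11, 7+5=12, 7+6=13
Collecting distinct sums: A + B = {-7, -6, -5, -2, -1, 0, 1, 2, 4, 5, 6, 11, 12, 13}
|A + B| = 14

A + B = {-7, -6, -5, -2, -1, 0, 1, 2, 4, 5, 6, 11, 12, 13}


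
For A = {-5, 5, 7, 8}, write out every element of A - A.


A - A = {a - a' : a, a' ∈ A}.
Compute a - a' for each ordered pair (a, a'):
a = -5: -5--5=0, -5-5=-10, -5-7=-12, -5-8=-13
a = 5: 5--5=10, 5-5=0, 5-7=-2, 5-8=-3
a = 7: 7--5=12, 7-5=2, 7-7=0, 7-8=-1
a = 8: 8--5=13, 8-5=3, 8-7=1, 8-8=0
Collecting distinct values (and noting 0 appears from a-a):
A - A = {-13, -12, -10, -3, -2, -1, 0, 1, 2, 3, 10, 12, 13}
|A - A| = 13

A - A = {-13, -12, -10, -3, -2, -1, 0, 1, 2, 3, 10, 12, 13}
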